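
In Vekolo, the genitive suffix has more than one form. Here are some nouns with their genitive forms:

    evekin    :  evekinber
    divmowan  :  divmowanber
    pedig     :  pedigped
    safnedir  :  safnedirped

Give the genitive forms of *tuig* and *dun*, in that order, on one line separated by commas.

tuigped, dunber

The suffix is conditioned by the final consonant: -ber when the stem ends in a nasal (*evekin*, *divmowan*); -ped when the stem ends in a non-nasal consonant (*pedig*, *safnedir*).
Since the final consonant of *tuig* is /g/ (non-nasal), it takes -ped, giving *tuigped*.
*dun*: final consonant = /n/, a nasal → -ber → *dunber*.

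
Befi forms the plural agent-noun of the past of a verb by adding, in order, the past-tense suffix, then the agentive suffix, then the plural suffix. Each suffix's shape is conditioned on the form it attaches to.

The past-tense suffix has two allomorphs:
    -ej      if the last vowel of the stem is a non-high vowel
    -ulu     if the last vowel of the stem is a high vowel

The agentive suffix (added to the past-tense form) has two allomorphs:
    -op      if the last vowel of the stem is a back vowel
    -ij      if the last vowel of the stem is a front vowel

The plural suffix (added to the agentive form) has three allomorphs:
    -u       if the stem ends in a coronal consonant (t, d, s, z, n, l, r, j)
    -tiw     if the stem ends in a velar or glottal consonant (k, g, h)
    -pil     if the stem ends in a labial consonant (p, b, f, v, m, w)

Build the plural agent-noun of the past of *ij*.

*ij*: last vowel = /i/, a high vowel → -ulu → *ijulu*.
The past-tense form *ijulu*: last vowel = /u/, a back vowel → -op → *ijuluop*.
The agentive form *ijuluop*: final consonant = /p/, labial → -pil → *ijuluoppil*.

ijuluoppil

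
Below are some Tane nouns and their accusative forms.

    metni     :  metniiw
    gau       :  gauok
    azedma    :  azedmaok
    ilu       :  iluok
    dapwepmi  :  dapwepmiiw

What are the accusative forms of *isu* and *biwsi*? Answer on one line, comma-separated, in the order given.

isuok, biwsiiw

The suffix is conditioned by the last vowel: -iw when the last vowel of the stem is a front vowel (*metni*, *dapwepmi*); -ok when the last vowel of the stem is a back vowel (*gau*, *azedma*, *ilu*).
The last vowel of *isu* is /u/, which is a back vowel, so the suffix is -ok, giving *isuok*.
The last vowel of *biwsi* is /i/, which is a front vowel, so the suffix is -iw, giving *biwsiiw*.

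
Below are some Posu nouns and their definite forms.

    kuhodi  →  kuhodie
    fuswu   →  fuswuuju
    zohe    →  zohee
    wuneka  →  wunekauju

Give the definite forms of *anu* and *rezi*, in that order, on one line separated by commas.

Looking at the last vowel of each stem: -e when the last vowel of the stem is a front vowel (*kuhodi*, *zohe*); -uju when the last vowel of the stem is a back vowel (*fuswu*, *wuneka*).
*anu*: last vowel = /u/, a back vowel → -uju → *anuuju*.
The last vowel of *rezi* is /i/, which is a front vowel, so the suffix is -e, giving *rezie*.

anuuju, rezie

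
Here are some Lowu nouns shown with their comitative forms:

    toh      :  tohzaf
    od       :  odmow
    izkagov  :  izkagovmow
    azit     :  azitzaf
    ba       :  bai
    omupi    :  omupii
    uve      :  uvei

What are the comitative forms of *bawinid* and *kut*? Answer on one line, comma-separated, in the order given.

bawinidmow, kutzaf

The alternation tracks the final sound of the stem — -zaf when the stem ends in a voiceless consonant (*toh*, *azit*); -mow when the stem ends in a voiced consonant (*od*, *izkagov*); -i when the stem ends in a vowel (*ba*, *omupi*, *uve*).
The final sound of *bawinid* is /d/, which is a voiced consonant, so the suffix is -mow, giving *bawinidmow*.
*kut* — final sound /t/ (a voiceless consonant) → -zaf → *kutzaf*.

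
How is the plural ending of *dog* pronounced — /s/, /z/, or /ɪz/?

/z/

The stem *dog* ends in a voiced non-sibilant sound.
The plural suffix surfaces as /ɪz/ after sibilants, /s/ after other voiceless consonants, and /z/ after other voiced sounds.
So the plural -s on *dog* is pronounced /z/.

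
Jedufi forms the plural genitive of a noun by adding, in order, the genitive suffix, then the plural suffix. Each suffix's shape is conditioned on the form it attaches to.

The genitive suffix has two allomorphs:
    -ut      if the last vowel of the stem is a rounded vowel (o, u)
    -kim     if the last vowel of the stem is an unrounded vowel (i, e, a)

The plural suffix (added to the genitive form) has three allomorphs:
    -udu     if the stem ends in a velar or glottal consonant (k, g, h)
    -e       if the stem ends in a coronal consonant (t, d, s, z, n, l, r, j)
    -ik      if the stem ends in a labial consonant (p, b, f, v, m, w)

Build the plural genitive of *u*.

uute

*u*: last vowel = /u/, a rounded vowel → -ut → *uut*.
Since the final consonant of the genitive form *uut* is /t/ (coronal), it takes -e, giving *uute*.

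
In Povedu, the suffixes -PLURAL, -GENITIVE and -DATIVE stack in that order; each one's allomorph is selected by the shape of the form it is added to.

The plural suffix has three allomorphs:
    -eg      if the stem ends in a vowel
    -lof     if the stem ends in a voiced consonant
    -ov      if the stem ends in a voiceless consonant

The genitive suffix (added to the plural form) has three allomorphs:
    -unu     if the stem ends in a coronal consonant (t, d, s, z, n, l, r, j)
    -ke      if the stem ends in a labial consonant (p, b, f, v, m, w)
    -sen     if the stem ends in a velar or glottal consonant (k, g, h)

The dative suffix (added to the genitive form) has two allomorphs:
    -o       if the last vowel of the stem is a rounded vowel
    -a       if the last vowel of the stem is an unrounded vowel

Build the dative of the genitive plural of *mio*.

*mio* — final sound /o/ (a vowel) → -eg → *mioeg*.
Since the final consonant of the plural form *mioeg* is /g/ (velar/glottal), it takes -sen, giving *mioegsen*.
The genitive form *mioegsen*: last vowel = /e/, an unrounded vowel → -a → *mioegsena*.

mioegsena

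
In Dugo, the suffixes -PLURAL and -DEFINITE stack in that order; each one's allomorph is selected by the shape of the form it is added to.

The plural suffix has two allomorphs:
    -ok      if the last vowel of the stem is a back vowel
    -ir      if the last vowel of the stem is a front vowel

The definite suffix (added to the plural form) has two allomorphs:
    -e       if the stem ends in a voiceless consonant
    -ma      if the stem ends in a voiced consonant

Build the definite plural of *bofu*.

*bofu* — last vowel /u/ (a back vowel) → -ok → *bofuok*.
The plural form *bofuok*: final consonant = /k/, voiceless → -e → *bofuoke*.

bofuoke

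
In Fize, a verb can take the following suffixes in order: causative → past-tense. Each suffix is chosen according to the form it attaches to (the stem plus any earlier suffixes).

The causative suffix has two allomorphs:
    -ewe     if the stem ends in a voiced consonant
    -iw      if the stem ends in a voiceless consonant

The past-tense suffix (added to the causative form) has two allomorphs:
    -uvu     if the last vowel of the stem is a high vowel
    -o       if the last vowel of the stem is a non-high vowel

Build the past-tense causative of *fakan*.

fakaneweo

*fakan* — final consonant /n/ (voiced) → -ewe → *fakanewe*.
Since the last vowel of the causative form *fakanewe* is /e/ (a non-high vowel), it takes -o, giving *fakaneweo*.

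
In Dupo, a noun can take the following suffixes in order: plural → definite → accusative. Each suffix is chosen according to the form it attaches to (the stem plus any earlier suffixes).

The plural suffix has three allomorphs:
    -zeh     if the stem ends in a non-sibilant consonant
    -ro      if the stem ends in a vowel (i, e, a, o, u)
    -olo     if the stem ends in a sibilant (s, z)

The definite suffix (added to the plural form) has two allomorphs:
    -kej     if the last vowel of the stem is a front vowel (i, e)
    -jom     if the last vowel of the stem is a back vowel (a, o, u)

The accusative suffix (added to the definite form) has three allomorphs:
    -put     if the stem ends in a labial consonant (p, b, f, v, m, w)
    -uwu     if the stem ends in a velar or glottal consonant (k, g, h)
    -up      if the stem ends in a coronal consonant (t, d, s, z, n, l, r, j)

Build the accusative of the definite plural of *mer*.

merzehkejup

Since the final sound of *mer* is /r/ (a non-sibilant consonant), it takes -zeh, giving *merzeh*.
The last vowel of the plural form *merzeh* is /e/, which is a front vowel, so the definite suffix is -kej, giving *merzehkej*.
The definite form *merzehkej* — final consonant /j/ (coronal) → -up → *merzehkejup*.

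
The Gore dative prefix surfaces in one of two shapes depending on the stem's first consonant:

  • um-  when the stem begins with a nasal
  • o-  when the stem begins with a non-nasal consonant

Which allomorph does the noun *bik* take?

o-

*bik*: first consonant = /b/, non-nasal → o-.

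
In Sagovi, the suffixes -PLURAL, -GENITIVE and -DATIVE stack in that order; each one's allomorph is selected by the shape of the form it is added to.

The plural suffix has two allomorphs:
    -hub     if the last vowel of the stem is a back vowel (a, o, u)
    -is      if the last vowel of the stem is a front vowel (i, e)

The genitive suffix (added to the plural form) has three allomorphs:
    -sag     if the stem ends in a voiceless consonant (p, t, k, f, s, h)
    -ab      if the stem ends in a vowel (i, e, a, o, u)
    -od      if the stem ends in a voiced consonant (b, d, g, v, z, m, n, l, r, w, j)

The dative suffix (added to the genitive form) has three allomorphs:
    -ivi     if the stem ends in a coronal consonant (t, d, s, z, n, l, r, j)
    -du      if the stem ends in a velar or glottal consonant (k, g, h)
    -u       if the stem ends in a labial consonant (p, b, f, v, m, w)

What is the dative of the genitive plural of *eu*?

*eu*: last vowel = /u/, a back vowel → -hub → *euhub*.
Since the final sound of the plural form *euhub* is /b/ (a voiced consonant), it takes -od, giving *euhubod*.
Since the final consonant of the genitive form *euhubod* is /d/ (coronal), it takes -ivi, giving *euhubodivi*.

euhubodivi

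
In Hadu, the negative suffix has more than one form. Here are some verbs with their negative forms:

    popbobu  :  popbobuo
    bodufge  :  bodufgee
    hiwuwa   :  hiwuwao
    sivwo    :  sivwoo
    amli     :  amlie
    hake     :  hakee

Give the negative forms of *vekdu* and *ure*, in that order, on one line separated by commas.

vekduo, uree

The alternation tracks the last vowel of the stem — -e when the last vowel of the stem is a front vowel (*bodufge*, *amli*, *hake*); -o when the last vowel of the stem is a back vowel (*popbobu*, *hiwuwa*, *sivwo*).
Since the last vowel of *vekdu* is /u/ (a back vowel), it takes -o, giving *vekduo*.
Since the last vowel of *ure* is /e/ (a front vowel), it takes -e, giving *uree*.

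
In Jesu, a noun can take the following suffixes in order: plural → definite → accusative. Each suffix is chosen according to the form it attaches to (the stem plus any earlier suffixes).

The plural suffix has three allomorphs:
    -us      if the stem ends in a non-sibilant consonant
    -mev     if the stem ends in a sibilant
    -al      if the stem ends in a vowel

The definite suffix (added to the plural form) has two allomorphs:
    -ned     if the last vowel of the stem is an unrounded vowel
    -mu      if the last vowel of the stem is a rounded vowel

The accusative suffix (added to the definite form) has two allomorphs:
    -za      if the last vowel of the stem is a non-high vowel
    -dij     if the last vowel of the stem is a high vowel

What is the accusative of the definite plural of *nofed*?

Since the final sound of *nofed* is /d/ (a non-sibilant consonant), it takes -us, giving *nofedus*.
The last vowel of the plural form *nofedus* is /u/, which is a rounded vowel, so the definite suffix is -mu, giving *nofedusmu*.
The definite form *nofedusmu* — last vowel /u/ (a high vowel) → -dij → *nofedusmudij*.

nofedusmudij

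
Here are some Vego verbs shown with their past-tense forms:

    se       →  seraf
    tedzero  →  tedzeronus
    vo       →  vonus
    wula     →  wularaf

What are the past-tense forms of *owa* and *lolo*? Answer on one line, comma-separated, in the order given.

The alternation tracks the last vowel of the stem — -nus when the last vowel of the stem is a rounded vowel (*tedzero*, *vo*); -raf when the last vowel of the stem is an unrounded vowel (*se*, *wula*).
*owa* — last vowel /a/ (an unrounded vowel) → -raf → *owaraf*.
Since the last vowel of *lolo* is /o/ (a rounded vowel), it takes -nus, giving *lolonus*.

owaraf, lolonus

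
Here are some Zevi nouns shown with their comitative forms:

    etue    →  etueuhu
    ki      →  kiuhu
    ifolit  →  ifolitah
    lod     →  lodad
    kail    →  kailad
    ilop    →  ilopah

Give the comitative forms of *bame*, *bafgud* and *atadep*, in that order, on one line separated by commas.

bameuhu, bafgudad, atadepah

The alternation tracks the final sound of the stem — -ah when the stem ends in a voiceless consonant (*ifolit*, *ilop*); -ad when the stem ends in a voiced consonant (*lod*, *kail*); -uhu when the stem ends in a vowel (*etue*, *ki*).
*bame* — final sound /e/ (a vowel) → -uhu → *bameuhu*.
*bafgud* — final sound /d/ (a voiced consonant) → -ad → *bafgudad*.
*atadep* — final sound /p/ (a voiceless consonant) → -ah → *atadepah*.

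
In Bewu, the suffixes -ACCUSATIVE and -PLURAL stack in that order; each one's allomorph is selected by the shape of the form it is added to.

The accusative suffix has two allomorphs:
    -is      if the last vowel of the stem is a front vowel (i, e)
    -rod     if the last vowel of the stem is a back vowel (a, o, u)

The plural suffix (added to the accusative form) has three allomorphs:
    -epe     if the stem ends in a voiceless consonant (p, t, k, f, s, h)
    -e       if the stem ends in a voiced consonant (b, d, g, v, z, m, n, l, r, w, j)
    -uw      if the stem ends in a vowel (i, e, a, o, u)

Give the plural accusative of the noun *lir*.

lirisepe

*lir* — last vowel /i/ (a front vowel) → -is → *liris*.
The final sound of the accusative form *liris* is /s/, which is a voiceless consonant, so the plural suffix is -epe, giving *lirisepe*.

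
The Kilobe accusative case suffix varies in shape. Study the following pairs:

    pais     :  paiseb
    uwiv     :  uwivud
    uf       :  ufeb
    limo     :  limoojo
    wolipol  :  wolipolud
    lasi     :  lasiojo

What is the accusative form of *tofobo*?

The suffix is conditioned by the final sound: -eb when the stem ends in a voiceless consonant (*pais*, *uf*); -ud when the stem ends in a voiced consonant (*uwiv*, *wolipol*); -ojo when the stem ends in a vowel (*limo*, *lasi*).
Since the final sound of *tofobo* is /o/ (a vowel), it takes -ojo, giving *tofoboojo*.

tofoboojo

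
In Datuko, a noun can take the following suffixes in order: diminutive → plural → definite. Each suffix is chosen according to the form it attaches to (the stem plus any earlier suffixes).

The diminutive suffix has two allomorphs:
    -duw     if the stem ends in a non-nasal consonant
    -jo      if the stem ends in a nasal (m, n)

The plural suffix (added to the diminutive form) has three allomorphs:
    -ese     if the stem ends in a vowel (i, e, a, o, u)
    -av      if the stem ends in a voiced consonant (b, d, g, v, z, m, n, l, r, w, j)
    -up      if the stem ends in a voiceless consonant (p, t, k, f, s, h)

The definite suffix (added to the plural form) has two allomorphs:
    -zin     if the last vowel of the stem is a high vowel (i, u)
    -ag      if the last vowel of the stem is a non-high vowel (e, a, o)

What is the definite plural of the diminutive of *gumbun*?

gumbunjoeseag

Since the final consonant of *gumbun* is /n/ (a nasal), it takes -jo, giving *gumbunjo*.
Since the final sound of the diminutive form *gumbunjo* is /o/ (a vowel), it takes -ese, giving *gumbunjoese*.
The last vowel of the plural form *gumbunjoese* is /e/, which is a non-high vowel, so the definite suffix is -ag, giving *gumbunjoeseag*.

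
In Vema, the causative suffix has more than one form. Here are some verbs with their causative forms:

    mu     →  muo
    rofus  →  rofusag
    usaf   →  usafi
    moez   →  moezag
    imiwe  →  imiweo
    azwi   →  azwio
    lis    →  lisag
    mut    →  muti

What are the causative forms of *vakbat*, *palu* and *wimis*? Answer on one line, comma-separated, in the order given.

Looking at the final sound of each stem: -ag when the stem ends in a sibilant (*rofus*, *moez*, *lis*); -i when the stem ends in a non-sibilant consonant (*usaf*, *mut*); -o when the stem ends in a vowel (*mu*, *imiwe*, *azwi*).
*vakbat*: final sound = /t/, a non-sibilant consonant → -i → *vakbati*.
*palu*: final sound = /u/, a vowel → -o → *paluo*.
*wimis*: final sound = /s/, a sibilant → -ag → *wimisag*.

vakbati, paluo, wimisag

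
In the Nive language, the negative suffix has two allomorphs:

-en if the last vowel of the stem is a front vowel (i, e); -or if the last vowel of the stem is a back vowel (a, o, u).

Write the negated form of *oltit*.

oltiten

*oltit* — last vowel /i/ (a front vowel) → -en → *oltiten*.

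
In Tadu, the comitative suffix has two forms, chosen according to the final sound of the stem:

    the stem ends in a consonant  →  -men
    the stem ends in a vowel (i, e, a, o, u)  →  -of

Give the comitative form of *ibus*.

ibusmen

*ibus* — final sound /s/ (a consonant) → -men → *ibusmen*.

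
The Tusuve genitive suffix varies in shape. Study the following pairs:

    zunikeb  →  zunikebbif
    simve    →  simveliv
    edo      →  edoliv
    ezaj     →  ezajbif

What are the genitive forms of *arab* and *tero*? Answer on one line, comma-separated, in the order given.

arabbif, teroliv

The pattern is consonant vs. vowel: -bif when the stem ends in a consonant (*zunikeb*, *ezaj*); -liv when the stem ends in a vowel (*simve*, *edo*).
Since the final sound of *arab* is /b/ (a consonant), it takes -bif, giving *arabbif*.
Since the final sound of *tero* is /o/ (a vowel), it takes -liv, giving *teroliv*.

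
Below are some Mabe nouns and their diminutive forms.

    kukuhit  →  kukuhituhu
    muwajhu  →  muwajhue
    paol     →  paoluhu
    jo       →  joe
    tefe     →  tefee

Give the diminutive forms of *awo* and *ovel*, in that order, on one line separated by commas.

awoe, oveluhu

The pattern is consonant vs. vowel: -uhu when the stem ends in a consonant (*kukuhit*, *paol*); -e when the stem ends in a vowel (*muwajhu*, *jo*, *tefe*).
*awo* — final sound /o/ (a vowel) → -e → *awoe*.
*ovel* — final sound /l/ (a consonant) → -uhu → *oveluhu*.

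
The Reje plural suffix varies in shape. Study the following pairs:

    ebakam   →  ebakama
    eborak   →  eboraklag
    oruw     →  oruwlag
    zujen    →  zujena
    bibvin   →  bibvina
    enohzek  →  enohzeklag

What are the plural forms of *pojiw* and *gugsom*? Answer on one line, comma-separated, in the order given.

The pattern is nasality of the final consonant: -a when the stem ends in a nasal (*ebakam*, *zujen*, *bibvin*); -lag when the stem ends in a non-nasal consonant (*eborak*, *oruw*, *enohzek*).
*pojiw*: final consonant = /w/, non-nasal → -lag → *pojiwlag*.
Since the final consonant of *gugsom* is /m/ (a nasal), it takes -a, giving *gugsoma*.

pojiwlag, gugsoma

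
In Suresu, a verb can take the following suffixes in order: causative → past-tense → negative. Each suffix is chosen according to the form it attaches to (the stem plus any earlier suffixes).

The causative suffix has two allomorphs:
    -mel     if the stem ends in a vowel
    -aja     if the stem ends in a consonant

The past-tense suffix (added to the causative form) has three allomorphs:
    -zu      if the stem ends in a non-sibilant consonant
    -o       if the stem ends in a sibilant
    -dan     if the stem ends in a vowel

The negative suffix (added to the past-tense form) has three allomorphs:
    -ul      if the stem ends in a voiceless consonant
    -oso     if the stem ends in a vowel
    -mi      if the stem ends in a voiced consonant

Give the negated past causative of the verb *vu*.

vumelzuoso

*vu*: final sound = /u/, a vowel → -mel → *vumel*.
The causative form *vumel* — final sound /l/ (a non-sibilant consonant) → -zu → *vumelzu*.
Since the final sound of the past-tense form *vumelzu* is /u/ (a vowel), it takes -oso, giving *vumelzuoso*.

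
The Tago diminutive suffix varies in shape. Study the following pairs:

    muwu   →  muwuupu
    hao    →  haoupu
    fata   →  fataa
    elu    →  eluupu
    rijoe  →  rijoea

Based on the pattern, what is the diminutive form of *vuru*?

vuruupu

Looking at the last vowel of each stem: -upu when the last vowel of the stem is a rounded vowel (*muwu*, *hao*, *elu*); -a when the last vowel of the stem is an unrounded vowel (*fata*, *rijoe*).
*vuru*: last vowel = /u/, a rounded vowel → -upu → *vuruupu*.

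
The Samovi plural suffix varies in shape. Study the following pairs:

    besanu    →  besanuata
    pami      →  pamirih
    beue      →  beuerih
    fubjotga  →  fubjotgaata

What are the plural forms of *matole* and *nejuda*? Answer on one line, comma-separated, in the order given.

matolerih, nejudaata

The pattern is front/back vowel harmony: -rih when the last vowel of the stem is a front vowel (*pami*, *beue*); -ata when the last vowel of the stem is a back vowel (*besanu*, *fubjotga*).
*matole* — last vowel /e/ (a front vowel) → -rih → *matolerih*.
*nejuda*: last vowel = /a/, a back vowel → -ata → *nejudaata*.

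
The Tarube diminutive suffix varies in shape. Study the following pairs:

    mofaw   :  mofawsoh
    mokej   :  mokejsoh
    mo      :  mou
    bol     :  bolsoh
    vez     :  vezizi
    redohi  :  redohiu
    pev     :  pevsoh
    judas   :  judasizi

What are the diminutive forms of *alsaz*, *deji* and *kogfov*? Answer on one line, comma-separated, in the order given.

Looking at the final sound of each stem: -izi when the stem ends in a sibilant (*vez*, *judas*); -soh when the stem ends in a non-sibilant consonant (*mofaw*, *mokej*, *bol*, *pev*); -u when the stem ends in a vowel (*mo*, *redohi*).
*alsaz* — final sound /z/ (a sibilant) → -izi → *alsazizi*.
*deji*: final sound = /i/, a vowel → -u → *dejiu*.
*kogfov* — final sound /v/ (a non-sibilant consonant) → -soh → *kogfovsoh*.

alsazizi, dejiu, kogfovsoh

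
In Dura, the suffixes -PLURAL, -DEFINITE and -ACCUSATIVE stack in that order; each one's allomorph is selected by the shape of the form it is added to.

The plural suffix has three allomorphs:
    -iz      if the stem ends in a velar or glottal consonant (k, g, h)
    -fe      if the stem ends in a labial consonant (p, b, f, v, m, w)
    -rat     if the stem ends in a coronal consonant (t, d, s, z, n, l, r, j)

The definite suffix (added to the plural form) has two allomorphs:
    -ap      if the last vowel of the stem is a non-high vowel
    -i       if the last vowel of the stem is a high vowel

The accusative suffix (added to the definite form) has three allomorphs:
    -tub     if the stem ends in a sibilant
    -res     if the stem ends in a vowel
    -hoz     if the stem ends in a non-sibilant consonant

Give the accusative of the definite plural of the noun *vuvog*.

*vuvog*: final consonant = /g/, velar/glottal → -iz → *vuvogiz*.
Since the last vowel of the plural form *vuvogiz* is /i/ (a high vowel), it takes -i, giving *vuvogizi*.
The final sound of the definite form *vuvogizi* is /i/, which is a vowel, so the accusative suffix is -res, giving *vuvogizires*.

vuvogizires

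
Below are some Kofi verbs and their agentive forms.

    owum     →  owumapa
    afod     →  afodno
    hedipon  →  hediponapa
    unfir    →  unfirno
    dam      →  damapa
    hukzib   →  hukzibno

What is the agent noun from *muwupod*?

The pattern is nasality of the final consonant: -apa when the stem ends in a nasal (*owum*, *hedipon*, *dam*); -no when the stem ends in a non-nasal consonant (*afod*, *unfir*, *hukzib*).
The final consonant of *muwupod* is /d/, which is non-nasal, so the suffix is -no, giving *muwupodno*.

muwupodno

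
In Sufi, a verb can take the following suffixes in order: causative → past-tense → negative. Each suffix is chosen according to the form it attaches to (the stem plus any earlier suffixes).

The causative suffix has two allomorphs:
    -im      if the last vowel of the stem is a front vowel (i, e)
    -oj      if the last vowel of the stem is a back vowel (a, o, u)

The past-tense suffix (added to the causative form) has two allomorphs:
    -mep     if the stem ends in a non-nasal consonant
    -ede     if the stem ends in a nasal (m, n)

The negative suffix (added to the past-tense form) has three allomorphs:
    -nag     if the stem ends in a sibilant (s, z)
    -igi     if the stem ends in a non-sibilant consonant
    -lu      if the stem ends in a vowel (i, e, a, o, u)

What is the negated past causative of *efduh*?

Since the last vowel of *efduh* is /u/ (a back vowel), it takes -oj, giving *efduhoj*.
The causative form *efduhoj* — final consonant /j/ (non-nasal) → -mep → *efduhojmep*.
The final sound of the past-tense form *efduhojmep* is /p/, which is a non-sibilant consonant, so the negative suffix is -igi, giving *efduhojmepigi*.

efduhojmepigi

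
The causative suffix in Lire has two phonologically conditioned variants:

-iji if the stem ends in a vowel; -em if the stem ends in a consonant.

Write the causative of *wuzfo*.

wuzfoiji

*wuzfo* — final sound /o/ (a vowel) → -iji → *wuzfoiji*.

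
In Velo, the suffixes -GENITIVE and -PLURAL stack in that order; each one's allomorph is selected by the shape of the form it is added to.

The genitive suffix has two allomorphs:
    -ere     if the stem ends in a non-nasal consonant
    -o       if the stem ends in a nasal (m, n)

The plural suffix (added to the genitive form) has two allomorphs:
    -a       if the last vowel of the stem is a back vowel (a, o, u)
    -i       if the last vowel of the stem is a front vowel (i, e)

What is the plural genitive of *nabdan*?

Since the final consonant of *nabdan* is /n/ (a nasal), it takes -o, giving *nabdano*.
The last vowel of the genitive form *nabdano* is /o/, which is a back vowel, so the plural suffix is -a, giving *nabdanoa*.

nabdanoa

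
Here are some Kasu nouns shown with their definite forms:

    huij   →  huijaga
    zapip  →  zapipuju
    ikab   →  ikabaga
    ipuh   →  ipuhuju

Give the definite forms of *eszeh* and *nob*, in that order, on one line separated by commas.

Looking at the final consonant of each stem: -uju when the stem ends in a voiceless consonant (*zapip*, *ipuh*); -aga when the stem ends in a voiced consonant (*huij*, *ikab*).
*eszeh* — final consonant /h/ (voiceless) → -uju → *eszehuju*.
*nob* — final consonant /b/ (voiced) → -aga → *nobaga*.

eszehuju, nobaga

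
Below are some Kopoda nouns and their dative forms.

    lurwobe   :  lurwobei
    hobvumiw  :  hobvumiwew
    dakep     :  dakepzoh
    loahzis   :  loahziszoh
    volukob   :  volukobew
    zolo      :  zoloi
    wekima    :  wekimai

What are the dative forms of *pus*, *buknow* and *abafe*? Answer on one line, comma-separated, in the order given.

puszoh, buknowew, abafei

Looking at the final sound of each stem: -zoh when the stem ends in a voiceless consonant (*dakep*, *loahzis*); -ew when the stem ends in a voiced consonant (*hobvumiw*, *volukob*); -i when the stem ends in a vowel (*lurwobe*, *zolo*, *wekima*).
The final sound of *pus* is /s/, which is a voiceless consonant, so the suffix is -zoh, giving *puszoh*.
*buknow* — final sound /w/ (a voiced consonant) → -ew → *buknowew*.
*abafe*: final sound = /e/, a vowel → -i → *abafei*.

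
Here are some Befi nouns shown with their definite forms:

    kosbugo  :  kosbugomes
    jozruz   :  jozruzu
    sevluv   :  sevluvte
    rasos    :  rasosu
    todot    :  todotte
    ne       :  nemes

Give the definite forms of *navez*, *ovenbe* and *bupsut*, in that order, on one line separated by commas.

The alternation tracks the final sound of the stem — -u when the stem ends in a sibilant (*jozruz*, *rasos*); -te when the stem ends in a non-sibilant consonant (*sevluv*, *todot*); -mes when the stem ends in a vowel (*kosbugo*, *ne*).
*navez*: final sound = /z/, a sibilant → -u → *navezu*.
The final sound of *ovenbe* is /e/, which is a vowel, so the suffix is -mes, giving *ovenbemes*.
Since the final sound of *bupsut* is /t/ (a non-sibilant consonant), it takes -te, giving *bupsutte*.

navezu, ovenbemes, bupsutte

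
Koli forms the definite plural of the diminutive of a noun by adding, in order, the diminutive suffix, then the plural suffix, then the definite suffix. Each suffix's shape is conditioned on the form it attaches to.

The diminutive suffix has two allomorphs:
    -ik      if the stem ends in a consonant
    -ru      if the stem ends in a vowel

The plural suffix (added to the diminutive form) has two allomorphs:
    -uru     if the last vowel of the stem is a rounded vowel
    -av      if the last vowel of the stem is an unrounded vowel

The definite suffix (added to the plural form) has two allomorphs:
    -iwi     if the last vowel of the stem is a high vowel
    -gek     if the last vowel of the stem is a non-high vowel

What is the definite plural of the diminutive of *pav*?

Since the final sound of *pav* is /v/ (a consonant), it takes -ik, giving *pavik*.
The diminutive form *pavik* — last vowel /i/ (an unrounded vowel) → -av → *pavikav*.
Since the last vowel of the plural form *pavikav* is /a/ (a non-high vowel), it takes -gek, giving *pavikavgek*.

pavikavgek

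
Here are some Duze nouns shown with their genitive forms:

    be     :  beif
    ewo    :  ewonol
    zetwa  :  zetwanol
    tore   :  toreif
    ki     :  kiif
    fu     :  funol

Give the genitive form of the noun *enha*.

The alternation tracks the last vowel of the stem — -if when the last vowel of the stem is a front vowel (*be*, *tore*, *ki*); -nol when the last vowel of the stem is a back vowel (*ewo*, *zetwa*, *fu*).
The last vowel of *enha* is /a/, which is a back vowel, so the suffix is -nol, giving *enhanol*.

enhanol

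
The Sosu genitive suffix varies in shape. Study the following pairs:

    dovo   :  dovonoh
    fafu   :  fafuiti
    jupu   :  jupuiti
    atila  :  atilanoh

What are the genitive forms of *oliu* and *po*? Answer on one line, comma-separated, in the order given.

The pattern is height harmony: -iti when the last vowel of the stem is a high vowel (*fafu*, *jupu*); -noh when the last vowel of the stem is a non-high vowel (*dovo*, *atila*).
The last vowel of *oliu* is /u/, which is a high vowel, so the suffix is -iti, giving *oliuiti*.
Since the last vowel of *po* is /o/ (a non-high vowel), it takes -noh, giving *ponoh*.

oliuiti, ponoh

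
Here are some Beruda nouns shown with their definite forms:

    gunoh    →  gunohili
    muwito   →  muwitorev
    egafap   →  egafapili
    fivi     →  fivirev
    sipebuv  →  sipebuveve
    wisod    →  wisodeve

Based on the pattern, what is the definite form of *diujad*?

diujadeve

The alternation tracks the final sound of the stem — -ili when the stem ends in a voiceless consonant (*gunoh*, *egafap*); -eve when the stem ends in a voiced consonant (*sipebuv*, *wisod*); -rev when the stem ends in a vowel (*muwito*, *fivi*).
The final sound of *diujad* is /d/, which is a voiced consonant, so the suffix is -eve, giving *diujadeve*.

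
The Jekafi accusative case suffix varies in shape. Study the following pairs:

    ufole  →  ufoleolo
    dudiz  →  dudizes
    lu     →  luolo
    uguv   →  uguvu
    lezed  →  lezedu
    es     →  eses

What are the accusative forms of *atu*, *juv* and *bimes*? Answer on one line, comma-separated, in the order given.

The suffix is conditioned by the final sound: -es when the stem ends in a sibilant (*dudiz*, *es*); -u when the stem ends in a non-sibilant consonant (*uguv*, *lezed*); -olo when the stem ends in a vowel (*ufole*, *lu*).
The final sound of *atu* is /u/, which is a vowel, so the suffix is -olo, giving *atuolo*.
*juv* — final sound /v/ (a non-sibilant consonant) → -u → *juvu*.
Since the final sound of *bimes* is /s/ (a sibilant), it takes -es, giving *bimeses*.

atuolo, juvu, bimeses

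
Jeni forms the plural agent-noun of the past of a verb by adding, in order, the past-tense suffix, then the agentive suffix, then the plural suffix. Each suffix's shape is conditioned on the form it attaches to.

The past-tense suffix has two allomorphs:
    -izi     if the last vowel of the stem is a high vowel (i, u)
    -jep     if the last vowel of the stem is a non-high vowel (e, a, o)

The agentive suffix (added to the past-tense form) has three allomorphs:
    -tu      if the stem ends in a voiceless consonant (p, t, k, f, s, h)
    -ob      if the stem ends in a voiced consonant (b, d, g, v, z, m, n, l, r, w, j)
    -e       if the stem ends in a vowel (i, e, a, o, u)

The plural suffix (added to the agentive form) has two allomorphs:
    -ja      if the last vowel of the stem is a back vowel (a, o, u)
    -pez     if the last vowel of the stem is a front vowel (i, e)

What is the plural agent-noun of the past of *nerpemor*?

*nerpemor*: last vowel = /o/, a non-high vowel → -jep → *nerpemorjep*.
The past-tense form *nerpemorjep* — final sound /p/ (a voiceless consonant) → -tu → *nerpemorjeptu*.
The last vowel of the agentive form *nerpemorjeptu* is /u/, which is a back vowel, so the plural suffix is -ja, giving *nerpemorjeptuja*.

nerpemorjeptuja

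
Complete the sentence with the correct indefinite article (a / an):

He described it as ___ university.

a

The indefinite article is chosen by the initial *sound* of the following word, not its spelling.
*university* begins with the sound /juː/ (u pronounced /juː/) — a consonant sound.
So the article is *a*: He described it as a university.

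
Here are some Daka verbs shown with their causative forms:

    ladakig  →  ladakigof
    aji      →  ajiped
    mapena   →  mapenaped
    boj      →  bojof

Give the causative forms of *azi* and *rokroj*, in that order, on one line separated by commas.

The pattern is consonant vs. vowel: -of when the stem ends in a consonant (*ladakig*, *boj*); -ped when the stem ends in a vowel (*aji*, *mapena*).
*azi*: final sound = /i/, a vowel → -ped → *aziped*.
*rokroj*: final sound = /j/, a consonant → -of → *rokrojof*.

aziped, rokrojof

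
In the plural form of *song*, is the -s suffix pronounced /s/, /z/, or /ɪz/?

The stem *song* ends in a voiced non-sibilant sound.
The plural suffix surfaces as /ɪz/ after sibilants, /s/ after other voiceless consonants, and /z/ after other voiced sounds.
So the plural -s on *song* is pronounced /z/.

/z/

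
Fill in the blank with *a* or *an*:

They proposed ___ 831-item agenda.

The indefinite article is chosen by the initial *sound* of the following word, not its spelling.
The number *831* is spoken "eight hundred …", beginning with /eɪt/ — a vowel sound.
So the article is *an*: They proposed an 831-item agenda.

an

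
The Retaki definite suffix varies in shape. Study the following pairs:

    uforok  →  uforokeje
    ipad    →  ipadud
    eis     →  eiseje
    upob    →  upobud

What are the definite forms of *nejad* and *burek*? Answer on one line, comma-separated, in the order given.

The alternation tracks the final consonant of the stem — -eje when the stem ends in a voiceless consonant (*uforok*, *eis*); -ud when the stem ends in a voiced consonant (*ipad*, *upob*).
The final consonant of *nejad* is /d/, which is voiced, so the suffix is -ud, giving *nejadud*.
*burek* — final consonant /k/ (voiceless) → -eje → *burekeje*.

nejadud, burekeje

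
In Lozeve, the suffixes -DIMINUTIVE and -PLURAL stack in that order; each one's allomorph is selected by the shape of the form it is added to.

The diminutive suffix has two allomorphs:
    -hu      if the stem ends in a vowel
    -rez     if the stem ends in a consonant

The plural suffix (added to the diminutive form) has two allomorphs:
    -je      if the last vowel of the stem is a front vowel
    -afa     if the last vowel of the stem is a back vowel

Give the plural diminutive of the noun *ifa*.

*ifa*: final sound = /a/, a vowel → -hu → *ifahu*.
The diminutive form *ifahu* — last vowel /u/ (a back vowel) → -afa → *ifahuafa*.

ifahuafa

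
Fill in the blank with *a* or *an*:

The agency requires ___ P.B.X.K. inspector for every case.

The indefinite article is chosen by the initial *sound* of the following word, not its spelling.
The initialism *P.B.X.K.* is read letter by letter; the first letter, P, is pronounced /piː/, which begins with a consonant sound.
So the article is *a*: The agency requires a P.B.X.K. inspector for every case.

a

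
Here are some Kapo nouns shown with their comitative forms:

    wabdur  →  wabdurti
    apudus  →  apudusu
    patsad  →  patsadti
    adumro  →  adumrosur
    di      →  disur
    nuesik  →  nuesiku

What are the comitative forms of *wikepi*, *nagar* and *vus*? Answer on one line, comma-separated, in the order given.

wikepisur, nagarti, vusu

Looking at the final sound of each stem: -u when the stem ends in a voiceless consonant (*apudus*, *nuesik*); -ti when the stem ends in a voiced consonant (*wabdur*, *patsad*); -sur when the stem ends in a vowel (*adumro*, *di*).
The final sound of *wikepi* is /i/, which is a vowel, so the suffix is -sur, giving *wikepisur*.
The final sound of *nagar* is /r/, which is a voiced consonant, so the suffix is -ti, giving *nagarti*.
*vus* — final sound /s/ (a voiceless consonant) → -u → *vusu*.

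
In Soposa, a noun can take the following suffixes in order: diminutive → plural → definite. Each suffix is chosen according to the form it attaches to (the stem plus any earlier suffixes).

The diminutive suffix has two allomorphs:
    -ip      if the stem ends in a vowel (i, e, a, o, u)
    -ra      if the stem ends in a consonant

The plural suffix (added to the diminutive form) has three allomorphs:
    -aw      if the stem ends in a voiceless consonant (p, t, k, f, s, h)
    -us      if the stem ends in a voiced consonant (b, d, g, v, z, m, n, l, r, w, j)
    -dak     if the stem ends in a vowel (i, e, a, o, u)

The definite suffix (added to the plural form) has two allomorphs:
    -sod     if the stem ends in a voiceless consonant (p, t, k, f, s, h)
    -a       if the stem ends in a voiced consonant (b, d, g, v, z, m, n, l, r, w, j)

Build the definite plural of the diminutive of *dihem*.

dihemradaksod

*dihem* — final sound /m/ (a consonant) → -ra → *dihemra*.
Since the final sound of the diminutive form *dihemra* is /a/ (a vowel), it takes -dak, giving *dihemradak*.
The final consonant of the plural form *dihemradak* is /k/, which is voiceless, so the definite suffix is -sod, giving *dihemradaksod*.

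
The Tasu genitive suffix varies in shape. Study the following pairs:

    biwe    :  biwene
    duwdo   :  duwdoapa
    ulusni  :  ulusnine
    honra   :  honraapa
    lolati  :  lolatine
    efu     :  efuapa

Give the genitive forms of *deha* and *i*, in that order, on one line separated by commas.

dehaapa, ine

Looking at the last vowel of each stem: -ne when the last vowel of the stem is a front vowel (*biwe*, *ulusni*, *lolati*); -apa when the last vowel of the stem is a back vowel (*duwdo*, *honra*, *efu*).
The last vowel of *deha* is /a/, which is a back vowel, so the suffix is -apa, giving *dehaapa*.
Since the last vowel of *i* is /i/ (a front vowel), it takes -ne, giving *ine*.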